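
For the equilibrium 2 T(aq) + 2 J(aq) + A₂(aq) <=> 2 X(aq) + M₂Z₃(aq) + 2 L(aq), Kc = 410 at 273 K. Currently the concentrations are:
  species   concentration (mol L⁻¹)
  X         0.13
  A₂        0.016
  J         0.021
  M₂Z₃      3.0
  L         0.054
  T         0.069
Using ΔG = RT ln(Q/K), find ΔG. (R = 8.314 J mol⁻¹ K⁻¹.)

Qc = [X]²·[M₂Z₃]·[L]² / ([T]²·[J]²·[A₂]) = (0.13)²·(3.0)·(0.054)² / ((0.069)²·(0.021)²·(0.016)) = 4400
ΔG = RT ln(Qc/Kc) = (8.314 J mol⁻¹ K⁻¹)(273 K) × ln(4400/410)
   = (2.270 kJ/mol)(2.373) = 5.39 kJ/mol
ΔG > 0, so the forward reaction is non-spontaneous (proceeds in reverse).

ΔG = 5.39 kJ/mol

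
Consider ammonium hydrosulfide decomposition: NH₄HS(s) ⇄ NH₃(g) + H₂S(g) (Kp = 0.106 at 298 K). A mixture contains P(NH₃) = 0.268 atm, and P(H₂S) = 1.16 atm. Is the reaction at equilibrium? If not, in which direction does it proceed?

toward reactants

(NH₄HS is a pure solid — omitted from Qp.)
Qp = P(NH₃)·P(H₂S) = (0.268)·(1.16) = 0.311
Qp = 0.311 > Kp = 0.106, so the reverse reaction proceeds.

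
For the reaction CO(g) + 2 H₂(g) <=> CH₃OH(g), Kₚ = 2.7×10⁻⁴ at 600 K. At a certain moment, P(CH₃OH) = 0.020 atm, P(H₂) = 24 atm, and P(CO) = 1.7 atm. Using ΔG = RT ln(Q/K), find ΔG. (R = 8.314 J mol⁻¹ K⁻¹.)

Qₚ = P(CH₃OH) / (P(CO)·P(H₂)²) = (0.020) / ((1.7)·(24)²) = 2.04×10⁻⁵
ΔG = RT ln(Qₚ/Kₚ) = (8.314 J mol⁻¹ K⁻¹)(600 K) × ln(2.04×10⁻⁵/2.7×10⁻⁴)
   = (4.988 kJ/mol)(-2.583) = -12.9 kJ/mol
ΔG < 0, so the forward reaction is spontaneous (proceeds forward).

ΔG = -12.9 kJ/mol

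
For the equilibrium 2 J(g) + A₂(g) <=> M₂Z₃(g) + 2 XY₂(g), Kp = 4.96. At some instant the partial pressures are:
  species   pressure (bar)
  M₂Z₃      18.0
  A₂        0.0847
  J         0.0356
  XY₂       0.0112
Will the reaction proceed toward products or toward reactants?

Qp = P(M₂Z₃)·P(XY₂)² / (P(J)²·P(A₂)) = (18.0)·(0.0112)² / ((0.0356)²·(0.0847)) = 21.0
Qp = 21.0 > Kp = 4.96, so the reverse reaction proceeds.

in the reverse direction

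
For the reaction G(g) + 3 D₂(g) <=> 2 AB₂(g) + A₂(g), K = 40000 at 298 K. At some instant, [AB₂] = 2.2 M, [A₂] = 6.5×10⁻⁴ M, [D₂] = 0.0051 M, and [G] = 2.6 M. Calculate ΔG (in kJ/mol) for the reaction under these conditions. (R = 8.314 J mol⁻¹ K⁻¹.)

Q = [AB₂]²·[A₂] / ([G]·[D₂]³) = (2.2)²·(6.5×10⁻⁴) / ((2.6)·(0.0051)³) = 9120
ΔG = RT ln(Q/K) = (8.314 J mol⁻¹ K⁻¹)(298 K) × ln(9120/40000)
   = (2.478 kJ/mol)(-1.478) = -3.66 kJ/mol
ΔG < 0, so the forward reaction is spontaneous (proceeds forward).

ΔG = -3.66 kJ/mol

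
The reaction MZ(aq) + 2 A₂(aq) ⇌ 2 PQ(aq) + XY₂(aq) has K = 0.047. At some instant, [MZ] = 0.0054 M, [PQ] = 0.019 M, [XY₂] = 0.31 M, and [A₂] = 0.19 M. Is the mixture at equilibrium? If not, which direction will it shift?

no; Q > K, reaction proceeds in reverse

Q = [PQ]²·[XY₂] / ([MZ]·[A₂]²) = (0.019)²·(0.31) / ((0.0054)·(0.19)²) = 0.57
Q = 0.57 > K = 0.047: net reverse reaction.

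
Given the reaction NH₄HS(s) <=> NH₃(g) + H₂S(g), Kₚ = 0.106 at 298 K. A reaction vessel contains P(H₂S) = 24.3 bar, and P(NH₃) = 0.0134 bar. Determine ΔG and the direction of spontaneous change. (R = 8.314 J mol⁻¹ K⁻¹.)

ΔG = 2.78 kJ/mol; the forward reaction is non-spontaneous

(NH₄HS is a pure solid — omitted from Qₚ.)
Qₚ = P(NH₃)·P(H₂S) = (0.0134)·(24.3) = 0.326
ΔG = RT ln(Qₚ/Kₚ) = (8.314 J mol⁻¹ K⁻¹)(298 K) × ln(0.326/0.106)
   = (2.478 kJ/mol)(1.123) = 2.78 kJ/mol
ΔG > 0, so the forward reaction is non-spontaneous (proceeds in reverse).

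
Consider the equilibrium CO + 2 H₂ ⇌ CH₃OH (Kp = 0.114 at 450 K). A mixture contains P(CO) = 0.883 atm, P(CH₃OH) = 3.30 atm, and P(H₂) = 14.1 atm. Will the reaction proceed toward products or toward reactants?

in the forward direction

Qp = P(CH₃OH) / (P(CO)·P(H₂)²) = (3.30) / ((0.883)·(14.1)²) = 0.0188
Qp = 0.0188 < Kp = 0.114, so the forward reaction proceeds.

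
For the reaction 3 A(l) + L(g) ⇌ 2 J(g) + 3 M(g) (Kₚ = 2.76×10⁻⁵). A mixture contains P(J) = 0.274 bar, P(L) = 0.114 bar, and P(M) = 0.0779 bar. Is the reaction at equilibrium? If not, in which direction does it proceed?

reverse (toward reactants)

(A is a pure liquid — omitted from Qₚ.)
Qₚ = P(J)²·P(M)³ / P(L) = (0.274)²·(0.0779)³ / (0.114) = 3.11×10⁻⁴
Qₚ = 3.11×10⁻⁴ > Kₚ = 2.76×10⁻⁵, so the reverse reaction proceeds.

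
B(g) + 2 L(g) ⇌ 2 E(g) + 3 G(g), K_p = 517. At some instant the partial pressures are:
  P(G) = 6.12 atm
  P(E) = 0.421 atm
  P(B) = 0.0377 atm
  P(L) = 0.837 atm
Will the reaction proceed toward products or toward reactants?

toward reactants

Q_p = P(E)²·P(G)³ / (P(B)·P(L)²) = (0.421)²·(6.12)³ / ((0.0377)·(0.837)²) = 1540
Q_p = 1540 > K_p = 517, so the reverse reaction proceeds.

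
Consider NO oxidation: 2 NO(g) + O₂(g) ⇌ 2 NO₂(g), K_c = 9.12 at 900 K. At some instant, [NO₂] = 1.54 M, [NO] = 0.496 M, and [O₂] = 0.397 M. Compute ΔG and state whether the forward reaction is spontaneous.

ΔG = 7.33 kJ/mol; the forward reaction is non-spontaneous

Q_c = [NO₂]² / ([NO]²·[O₂]) = (1.54)² / ((0.496)²·(0.397)) = 24.3
ΔG = RT ln(Q_c/K_c) = (8.314 J mol⁻¹ K⁻¹)(900 K) × ln(24.3/9.12)
   = (7.483 kJ/mol)(0.9800) = 7.33 kJ/mol
ΔG > 0, so the forward reaction is non-spontaneous (proceeds in reverse).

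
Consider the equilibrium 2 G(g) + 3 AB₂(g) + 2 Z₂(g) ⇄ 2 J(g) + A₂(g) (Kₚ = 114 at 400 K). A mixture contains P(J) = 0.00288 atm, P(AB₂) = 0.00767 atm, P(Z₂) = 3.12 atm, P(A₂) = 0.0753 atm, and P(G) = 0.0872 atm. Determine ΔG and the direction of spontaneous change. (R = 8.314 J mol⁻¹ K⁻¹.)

ΔG = -6.01 kJ/mol; the forward reaction is spontaneous

Qₚ = P(J)²·P(A₂) / (P(G)²·P(AB₂)³·P(Z₂)²) = (0.00288)²·(0.0753) / ((0.0872)²·(0.00767)³·(3.12)²) = 18.7
ΔG = RT ln(Qₚ/Kₚ) = (8.314 J mol⁻¹ K⁻¹)(400 K) × ln(18.7/114)
   = (3.326 kJ/mol)(-1.808) = -6.01 kJ/mol
ΔG < 0, so the forward reaction is spontaneous (proceeds forward).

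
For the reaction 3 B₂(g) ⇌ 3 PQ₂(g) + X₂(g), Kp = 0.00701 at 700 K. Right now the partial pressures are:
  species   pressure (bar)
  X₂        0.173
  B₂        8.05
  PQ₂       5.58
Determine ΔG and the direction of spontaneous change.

Qp = P(PQ₂)³·P(X₂) / P(B₂)³ = (5.58)³·(0.173) / (8.05)³ = 0.0576
ΔG = RT ln(Qp/Kp) = (8.314 J mol⁻¹ K⁻¹)(700 K) × ln(0.0576/0.00701)
   = (5.820 kJ/mol)(2.106) = 12.3 kJ/mol
ΔG > 0, so the forward reaction is non-spontaneous (proceeds in reverse).

ΔG = 12.3 kJ/mol; the forward reaction is non-spontaneous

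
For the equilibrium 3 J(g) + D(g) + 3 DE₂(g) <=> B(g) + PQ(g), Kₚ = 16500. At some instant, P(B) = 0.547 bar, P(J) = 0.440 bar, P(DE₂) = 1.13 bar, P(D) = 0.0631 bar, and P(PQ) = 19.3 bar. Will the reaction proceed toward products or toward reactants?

Qₚ = P(B)·P(PQ) / (P(J)³·P(D)·P(DE₂)³) = (0.547)·(19.3) / ((0.440)³·(0.0631)·(1.13)³) = 1360
Qₚ = 1360 < Kₚ = 16500, so the forward reaction proceeds.

toward products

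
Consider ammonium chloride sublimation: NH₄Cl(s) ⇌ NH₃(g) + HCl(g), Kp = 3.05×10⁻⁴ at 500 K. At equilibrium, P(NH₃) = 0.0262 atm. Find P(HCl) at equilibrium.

P(HCl) = 0.0116 atm

(NH₄Cl is a pure solid — omitted from Kp.)
At equilibrium, Kp = P(NH₃)·P(HCl) = 3.05×10⁻⁴.
(0.0262)·(P(HCl)) = 3.05×10⁻⁴
P(HCl) = 0.0116 atm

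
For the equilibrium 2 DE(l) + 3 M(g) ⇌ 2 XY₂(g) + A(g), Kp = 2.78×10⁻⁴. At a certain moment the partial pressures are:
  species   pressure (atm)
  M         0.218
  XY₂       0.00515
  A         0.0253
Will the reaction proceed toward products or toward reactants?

(DE is a pure liquid — omitted from Qp.)
Qp = P(XY₂)²·P(A) / P(M)³ = (0.00515)²·(0.0253) / (0.218)³ = 6.48×10⁻⁵
Qp = 6.48×10⁻⁵ < Kp = 2.78×10⁻⁴, so the forward reaction proceeds.

toward products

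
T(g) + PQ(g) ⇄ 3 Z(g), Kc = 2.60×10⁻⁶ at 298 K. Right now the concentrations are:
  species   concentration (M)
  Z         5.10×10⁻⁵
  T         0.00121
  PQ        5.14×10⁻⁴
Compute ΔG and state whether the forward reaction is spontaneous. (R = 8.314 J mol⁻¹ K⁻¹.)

Qc = [Z]³ / ([T]·[PQ]) = (5.10×10⁻⁵)³ / ((0.00121)·(5.14×10⁻⁴)) = 2.13×10⁻⁷
ΔG = RT ln(Qc/Kc) = (8.314 J mol⁻¹ K⁻¹)(298 K) × ln(2.13×10⁻⁷/2.60×10⁻⁶)
   = (2.478 kJ/mol)(-2.502) = -6.20 kJ/mol
ΔG < 0, so the forward reaction is spontaneous (proceeds forward).

ΔG = -6.20 kJ/mol; the forward reaction is spontaneous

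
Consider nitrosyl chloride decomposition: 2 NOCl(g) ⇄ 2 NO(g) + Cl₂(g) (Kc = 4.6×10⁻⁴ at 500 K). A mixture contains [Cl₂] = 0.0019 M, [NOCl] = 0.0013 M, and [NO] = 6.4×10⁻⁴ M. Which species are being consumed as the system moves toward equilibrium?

none (at equilibrium)

Qc = [NO]²·[Cl₂] / [NOCl]² = (6.4×10⁻⁴)²·(0.0019) / (0.0013)² = 4.6×10⁻⁴
Qc = 4.6×10⁻⁴ = Kc; the system is at equilibrium.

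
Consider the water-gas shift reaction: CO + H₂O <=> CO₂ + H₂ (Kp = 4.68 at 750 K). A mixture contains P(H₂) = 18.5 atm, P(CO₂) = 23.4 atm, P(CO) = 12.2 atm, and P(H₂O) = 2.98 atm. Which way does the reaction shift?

Qp = P(CO₂)·P(H₂) / (P(CO)·P(H₂O)) = (23.4)·(18.5) / ((12.2)·(2.98)) = 11.9
Qp = 11.9 > Kp = 4.68, so the reverse reaction proceeds.

in the reverse direction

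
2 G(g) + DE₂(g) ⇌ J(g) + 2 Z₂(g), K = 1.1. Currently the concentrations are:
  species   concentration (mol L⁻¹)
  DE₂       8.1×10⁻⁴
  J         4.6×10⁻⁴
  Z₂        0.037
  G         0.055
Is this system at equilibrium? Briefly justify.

Q = [J]·[Z₂]² / ([G]²·[DE₂]) = (4.6×10⁻⁴)·(0.037)² / ((0.055)²·(8.1×10⁻⁴)) = 0.26
Q = 0.26 < K = 1.1: net forward reaction.

no; Q < K, reaction proceeds forward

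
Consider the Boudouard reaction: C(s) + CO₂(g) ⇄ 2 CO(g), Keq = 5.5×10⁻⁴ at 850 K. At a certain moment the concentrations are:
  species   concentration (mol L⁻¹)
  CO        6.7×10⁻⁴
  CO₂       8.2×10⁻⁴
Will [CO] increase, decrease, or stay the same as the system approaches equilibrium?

(C is a pure solid — omitted from Q.)
Q = [CO]² / [CO₂] = (6.7×10⁻⁴)² / (8.2×10⁻⁴) = 5.5×10⁻⁴
Q = 5.5×10⁻⁴ = Keq; the system is at equilibrium.

stay the same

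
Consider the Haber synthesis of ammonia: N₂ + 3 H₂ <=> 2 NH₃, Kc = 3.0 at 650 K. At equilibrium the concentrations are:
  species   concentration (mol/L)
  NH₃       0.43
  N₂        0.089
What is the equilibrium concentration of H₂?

[H₂] = 0.88 mol/L

At equilibrium, Kc = [NH₃]² / ([N₂]·[H₂]³) = 3.0.
(0.43)² / ((0.089)·([H₂])³) = 3.0
[H₂]³ = 0.693 ⇒ [H₂] = 0.88 mol/L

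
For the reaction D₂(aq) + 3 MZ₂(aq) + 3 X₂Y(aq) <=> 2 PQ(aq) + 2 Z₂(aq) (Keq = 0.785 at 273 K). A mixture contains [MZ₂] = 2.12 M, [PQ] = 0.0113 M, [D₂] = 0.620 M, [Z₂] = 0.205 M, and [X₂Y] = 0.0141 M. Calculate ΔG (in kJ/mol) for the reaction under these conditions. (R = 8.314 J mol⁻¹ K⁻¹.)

ΔG = -2.01 kJ/mol

Q = [PQ]²·[Z₂]² / ([D₂]·[MZ₂]³·[X₂Y]³) = (0.0113)²·(0.205)² / ((0.620)·(2.12)³·(0.0141)³) = 0.324
ΔG = RT ln(Q/Keq) = (8.314 J mol⁻¹ K⁻¹)(273 K) × ln(0.324/0.785)
   = (2.270 kJ/mol)(-0.8849) = -2.01 kJ/mol
ΔG < 0, so the forward reaction is spontaneous (proceeds forward).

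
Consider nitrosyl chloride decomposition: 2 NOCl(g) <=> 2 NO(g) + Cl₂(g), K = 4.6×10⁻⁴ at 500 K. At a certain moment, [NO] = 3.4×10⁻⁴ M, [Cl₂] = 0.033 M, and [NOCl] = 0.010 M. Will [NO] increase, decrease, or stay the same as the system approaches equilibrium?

Q = [NO]²·[Cl₂] / [NOCl]² = (3.4×10⁻⁴)²·(0.033) / (0.010)² = 3.8×10⁻⁵
Q = 3.8×10⁻⁵ < K = 4.6×10⁻⁴: net forward reaction.
NO is a product, so it increases.

increase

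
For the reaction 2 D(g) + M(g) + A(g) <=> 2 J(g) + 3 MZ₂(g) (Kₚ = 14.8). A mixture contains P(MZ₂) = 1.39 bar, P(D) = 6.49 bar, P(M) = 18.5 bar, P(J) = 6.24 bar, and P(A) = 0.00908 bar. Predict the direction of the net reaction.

Qₚ = P(J)²·P(MZ₂)³ / (P(D)²·P(M)·P(A)) = (6.24)²·(1.39)³ / ((6.49)²·(18.5)·(0.00908)) = 14.8
Qₚ = 14.8 = Kₚ, so the system is already at equilibrium.

neither direction; the system is at equilibrium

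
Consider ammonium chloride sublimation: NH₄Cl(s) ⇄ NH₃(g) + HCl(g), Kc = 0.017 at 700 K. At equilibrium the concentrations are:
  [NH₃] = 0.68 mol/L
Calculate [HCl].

(NH₄Cl is a pure solid — omitted from Kc.)
At equilibrium, Kc = [NH₃]·[HCl] = 0.017.
(0.68)·([HCl]) = 0.017
[HCl] = 0.0250 = 0.025 mol/L

[HCl] = 0.025 mol/L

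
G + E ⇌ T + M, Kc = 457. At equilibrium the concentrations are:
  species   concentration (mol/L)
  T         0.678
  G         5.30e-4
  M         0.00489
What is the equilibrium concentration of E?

[E] = 0.0137 mol/L

At equilibrium, Kc = [T]·[M] / ([G]·[E]) = 457.
(0.678)·(0.00489) / ((5.30e-4)·([E])) = 457
[E] = 0.0137 mol/L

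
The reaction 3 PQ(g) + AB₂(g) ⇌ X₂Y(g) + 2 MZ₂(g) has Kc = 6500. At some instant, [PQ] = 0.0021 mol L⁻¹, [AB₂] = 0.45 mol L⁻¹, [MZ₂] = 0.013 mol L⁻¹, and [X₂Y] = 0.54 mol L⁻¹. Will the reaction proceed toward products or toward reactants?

Qc = [X₂Y]·[MZ₂]² / ([PQ]³·[AB₂]) = (0.54)·(0.013)² / ((0.0021)³·(0.45)) = 22000
Qc = 22000 > Kc = 6500, so the reverse reaction proceeds.

reverse (toward reactants)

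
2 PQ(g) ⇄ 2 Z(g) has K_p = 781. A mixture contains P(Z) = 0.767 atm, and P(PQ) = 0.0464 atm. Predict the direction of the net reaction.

Q_p = P(Z)² / P(PQ)² = (0.767)² / (0.0464)² = 273
Q_p = 273 < K_p = 781, so the forward reaction proceeds.

in the forward direction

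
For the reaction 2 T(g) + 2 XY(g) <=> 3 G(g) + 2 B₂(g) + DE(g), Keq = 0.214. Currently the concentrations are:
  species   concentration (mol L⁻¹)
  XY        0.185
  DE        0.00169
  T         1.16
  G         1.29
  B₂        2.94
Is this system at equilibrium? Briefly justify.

no; Q > K, reaction proceeds in reverse

Q = [G]³·[B₂]²·[DE] / ([T]²·[XY]²) = (1.29)³·(2.94)²·(0.00169) / ((1.16)²·(0.185)²) = 0.681
Q = 0.681 > Keq = 0.214: net reverse reaction.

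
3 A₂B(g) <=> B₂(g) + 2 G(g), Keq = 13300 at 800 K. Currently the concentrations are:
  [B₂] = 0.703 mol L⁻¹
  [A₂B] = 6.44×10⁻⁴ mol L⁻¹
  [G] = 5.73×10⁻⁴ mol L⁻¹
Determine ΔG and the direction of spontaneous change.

ΔG = -18.2 kJ/mol; the forward reaction is spontaneous

Q = [B₂]·[G]² / [A₂B]³ = (0.703)·(5.73×10⁻⁴)² / (6.44×10⁻⁴)³ = 864
ΔG = RT ln(Q/Keq) = (8.314 J mol⁻¹ K⁻¹)(800 K) × ln(864/13300)
   = (6.651 kJ/mol)(-2.734) = -18.2 kJ/mol
ΔG < 0, so the forward reaction is spontaneous (proceeds forward).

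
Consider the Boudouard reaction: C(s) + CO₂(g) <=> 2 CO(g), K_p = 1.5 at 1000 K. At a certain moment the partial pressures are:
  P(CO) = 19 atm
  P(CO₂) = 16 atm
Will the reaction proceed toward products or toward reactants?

to the left

(C is a pure solid — omitted from Q_p.)
Q_p = P(CO)² / P(CO₂) = (19)² / (16) = 23
Q_p = 23 > K_p = 1.5, so the reverse reaction proceeds.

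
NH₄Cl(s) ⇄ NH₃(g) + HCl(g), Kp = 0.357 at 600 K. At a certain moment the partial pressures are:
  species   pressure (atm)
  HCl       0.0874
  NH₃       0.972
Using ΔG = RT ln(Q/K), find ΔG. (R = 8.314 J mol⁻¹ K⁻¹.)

(NH₄Cl is a pure solid — omitted from Qp.)
Qp = P(NH₃)·P(HCl) = (0.972)·(0.0874) = 0.0850
ΔG = RT ln(Qp/Kp) = (8.314 J mol⁻¹ K⁻¹)(600 K) × ln(0.0850/0.357)
   = (4.988 kJ/mol)(-1.435) = -7.16 kJ/mol
ΔG < 0, so the forward reaction is spontaneous (proceeds forward).

ΔG = -7.16 kJ/mol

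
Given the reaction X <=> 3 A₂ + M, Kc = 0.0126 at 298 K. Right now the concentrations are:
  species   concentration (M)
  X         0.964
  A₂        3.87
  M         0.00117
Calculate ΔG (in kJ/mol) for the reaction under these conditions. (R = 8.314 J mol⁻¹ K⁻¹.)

Qc = [A₂]³·[M] / [X] = (3.87)³·(0.00117) / (0.964) = 0.0703
ΔG = RT ln(Qc/Kc) = (8.314 J mol⁻¹ K⁻¹)(298 K) × ln(0.0703/0.0126)
   = (2.478 kJ/mol)(1.719) = 4.26 kJ/mol
ΔG > 0, so the forward reaction is non-spontaneous (proceeds in reverse).

ΔG = 4.26 kJ/mol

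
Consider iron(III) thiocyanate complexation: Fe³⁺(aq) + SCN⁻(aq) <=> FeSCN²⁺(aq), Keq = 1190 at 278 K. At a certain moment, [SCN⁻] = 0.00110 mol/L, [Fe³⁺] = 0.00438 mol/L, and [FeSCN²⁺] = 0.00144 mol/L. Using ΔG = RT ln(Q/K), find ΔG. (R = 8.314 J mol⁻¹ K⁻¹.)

Q = [FeSCN²⁺] / ([Fe³⁺]·[SCN⁻]) = (0.00144) / ((0.00438)·(0.00110)) = 299
ΔG = RT ln(Q/Keq) = (8.314 J mol⁻¹ K⁻¹)(278 K) × ln(299/1190)
   = (2.311 kJ/mol)(-1.381) = -3.19 kJ/mol
ΔG < 0, so the forward reaction is spontaneous (proceeds forward).

ΔG = -3.19 kJ/mol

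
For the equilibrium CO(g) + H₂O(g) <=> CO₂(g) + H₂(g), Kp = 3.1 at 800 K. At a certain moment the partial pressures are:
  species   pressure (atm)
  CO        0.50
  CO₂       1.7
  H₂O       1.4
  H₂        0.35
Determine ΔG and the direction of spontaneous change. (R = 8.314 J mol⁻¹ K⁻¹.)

Qp = P(CO₂)·P(H₂) / (P(CO)·P(H₂O)) = (1.7)·(0.35) / ((0.50)·(1.4)) = 0.850
ΔG = RT ln(Qp/Kp) = (8.314 J mol⁻¹ K⁻¹)(800 K) × ln(0.850/3.1)
   = (6.651 kJ/mol)(-1.294) = -8.61 kJ/mol
ΔG < 0, so the forward reaction is spontaneous (proceeds forward).

ΔG = -8.61 kJ/mol; the forward reaction is spontaneous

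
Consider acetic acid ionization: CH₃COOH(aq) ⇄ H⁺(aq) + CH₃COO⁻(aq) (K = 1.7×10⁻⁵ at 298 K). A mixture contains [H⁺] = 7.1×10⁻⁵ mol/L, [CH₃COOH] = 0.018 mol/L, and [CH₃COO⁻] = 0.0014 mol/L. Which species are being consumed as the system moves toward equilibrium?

Q = [H⁺]·[CH₃COO⁻] / [CH₃COOH] = (7.1×10⁻⁵)·(0.0014) / (0.018) = 5.5×10⁻⁶
Q = 5.5×10⁻⁶ < K = 1.7×10⁻⁵: net forward reaction.

CH₃COOH (reactants)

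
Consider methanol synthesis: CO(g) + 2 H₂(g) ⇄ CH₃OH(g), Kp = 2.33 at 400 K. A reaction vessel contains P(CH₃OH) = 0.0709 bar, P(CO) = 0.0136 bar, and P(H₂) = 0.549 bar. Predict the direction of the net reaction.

toward reactants

Qp = P(CH₃OH) / (P(CO)·P(H₂)²) = (0.0709) / ((0.0136)·(0.549)²) = 17.3
Qp = 17.3 > Kp = 2.33, so the reverse reaction proceeds.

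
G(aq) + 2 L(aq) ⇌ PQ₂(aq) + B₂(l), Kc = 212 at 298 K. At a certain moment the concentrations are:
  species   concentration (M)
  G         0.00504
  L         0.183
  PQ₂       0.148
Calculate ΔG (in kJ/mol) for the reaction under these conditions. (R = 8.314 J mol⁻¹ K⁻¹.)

(B₂ is a pure liquid — omitted from Qc.)
Qc = [PQ₂] / ([G]·[L]²) = (0.148) / ((0.00504)·(0.183)²) = 877
ΔG = RT ln(Qc/Kc) = (8.314 J mol⁻¹ K⁻¹)(298 K) × ln(877/212)
   = (2.478 kJ/mol)(1.420) = 3.52 kJ/mol
ΔG > 0, so the forward reaction is non-spontaneous (proceeds in reverse).

ΔG = 3.52 kJ/mol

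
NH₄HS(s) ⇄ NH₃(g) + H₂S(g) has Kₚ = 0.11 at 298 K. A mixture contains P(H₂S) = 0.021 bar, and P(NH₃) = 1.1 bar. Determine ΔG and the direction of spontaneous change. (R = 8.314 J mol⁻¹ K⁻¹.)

ΔG = -3.87 kJ/mol; the forward reaction is spontaneous

(NH₄HS is a pure solid — omitted from Qₚ.)
Qₚ = P(NH₃)·P(H₂S) = (1.1)·(0.021) = 0.0231
ΔG = RT ln(Qₚ/Kₚ) = (8.314 J mol⁻¹ K⁻¹)(298 K) × ln(0.0231/0.11)
   = (2.478 kJ/mol)(-1.561) = -3.87 kJ/mol
ΔG < 0, so the forward reaction is spontaneous (proceeds forward).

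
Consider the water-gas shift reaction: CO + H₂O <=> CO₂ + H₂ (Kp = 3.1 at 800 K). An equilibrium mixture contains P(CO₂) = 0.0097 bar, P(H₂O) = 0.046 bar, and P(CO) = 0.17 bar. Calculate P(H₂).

At equilibrium, Kp = P(CO₂)·P(H₂) / (P(CO)·P(H₂O)) = 3.1.
(0.0097)·(P(H₂)) / ((0.17)·(0.046)) = 3.1
P(H₂) = 2.50 = 2.5 bar

P(H₂) = 2.5 bar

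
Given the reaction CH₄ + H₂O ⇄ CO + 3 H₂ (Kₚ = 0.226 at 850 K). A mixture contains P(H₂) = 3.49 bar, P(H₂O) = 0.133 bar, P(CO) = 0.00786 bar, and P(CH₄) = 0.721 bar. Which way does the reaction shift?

Qₚ = P(CO)·P(H₂)³ / (P(CH₄)·P(H₂O)) = (0.00786)·(3.49)³ / ((0.721)·(0.133)) = 3.48
Qₚ = 3.48 > Kₚ = 0.226, so the reverse reaction proceeds.

toward reactants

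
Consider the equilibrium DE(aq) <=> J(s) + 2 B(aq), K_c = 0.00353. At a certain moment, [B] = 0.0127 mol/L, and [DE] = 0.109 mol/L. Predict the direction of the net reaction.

forward (toward products)

(J is a pure solid — omitted from Q_c.)
Q_c = [B]² / [DE] = (0.0127)² / (0.109) = 0.00148
Q_c = 0.00148 < K_c = 0.00353, so the forward reaction proceeds.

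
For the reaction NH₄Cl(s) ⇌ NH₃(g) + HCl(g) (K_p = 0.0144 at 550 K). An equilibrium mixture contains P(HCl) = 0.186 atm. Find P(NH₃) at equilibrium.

P(NH₃) = 0.0774 atm

(NH₄Cl is a pure solid — omitted from K_p.)
At equilibrium, K_p = P(NH₃)·P(HCl) = 0.0144.
(P(NH₃))·(0.186) = 0.0144
P(NH₃) = 0.0774 atm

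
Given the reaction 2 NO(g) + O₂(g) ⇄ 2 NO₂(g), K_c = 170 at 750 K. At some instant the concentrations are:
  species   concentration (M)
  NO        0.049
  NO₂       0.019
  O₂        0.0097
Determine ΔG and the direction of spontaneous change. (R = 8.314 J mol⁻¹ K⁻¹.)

Q_c = [NO₂]² / ([NO]²·[O₂]) = (0.019)² / ((0.049)²·(0.0097)) = 15.5
ΔG = RT ln(Q_c/K_c) = (8.314 J mol⁻¹ K⁻¹)(750 K) × ln(15.5/170)
   = (6.236 kJ/mol)(-2.395) = -14.9 kJ/mol
ΔG < 0, so the forward reaction is spontaneous (proceeds forward).

ΔG = -14.9 kJ/mol; the forward reaction is spontaneous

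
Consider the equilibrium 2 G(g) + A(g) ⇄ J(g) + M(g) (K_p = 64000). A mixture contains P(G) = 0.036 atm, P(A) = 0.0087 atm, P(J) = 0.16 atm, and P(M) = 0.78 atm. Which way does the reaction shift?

Q_p = P(J)·P(M) / (P(G)²·P(A)) = (0.16)·(0.78) / ((0.036)²·(0.0087)) = 11000
Q_p = 11000 < K_p = 64000, so the forward reaction proceeds.

to the right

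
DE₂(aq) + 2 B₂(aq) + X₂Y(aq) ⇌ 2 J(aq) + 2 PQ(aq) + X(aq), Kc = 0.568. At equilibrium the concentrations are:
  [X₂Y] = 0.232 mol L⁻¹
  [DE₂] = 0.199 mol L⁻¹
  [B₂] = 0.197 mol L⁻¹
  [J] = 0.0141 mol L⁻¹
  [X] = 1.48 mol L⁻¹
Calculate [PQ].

At equilibrium, Kc = [J]²·[PQ]²·[X] / ([DE₂]·[B₂]²·[X₂Y]) = 0.568.
(0.0141)²·([PQ])²·(1.48) / ((0.199)·(0.197)²·(0.232)) = 0.568
[PQ]² = 3.46 ⇒ [PQ] = 1.86 mol L⁻¹

[PQ] = 1.86 mol L⁻¹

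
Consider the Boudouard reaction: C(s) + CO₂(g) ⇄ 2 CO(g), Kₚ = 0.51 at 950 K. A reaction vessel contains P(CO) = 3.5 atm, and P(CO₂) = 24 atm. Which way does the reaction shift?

(C is a pure solid — omitted from Qₚ.)
Qₚ = P(CO)² / P(CO₂) = (3.5)² / (24) = 0.51
Qₚ = 0.51 = Kₚ, so the system is already at equilibrium.

neither direction; the system is at equilibrium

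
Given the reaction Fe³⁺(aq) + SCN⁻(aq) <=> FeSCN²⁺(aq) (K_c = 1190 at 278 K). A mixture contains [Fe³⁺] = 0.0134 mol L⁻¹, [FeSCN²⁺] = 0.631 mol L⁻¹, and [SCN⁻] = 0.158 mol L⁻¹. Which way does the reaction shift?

Q_c = [FeSCN²⁺] / ([Fe³⁺]·[SCN⁻]) = (0.631) / ((0.0134)·(0.158)) = 298
Q_c = 298 < K_c = 1190, so the forward reaction proceeds.

to the right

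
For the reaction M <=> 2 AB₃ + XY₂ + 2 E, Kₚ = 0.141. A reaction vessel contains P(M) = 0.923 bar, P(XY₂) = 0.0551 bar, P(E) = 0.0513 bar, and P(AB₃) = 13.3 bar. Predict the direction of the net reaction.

to the right

Qₚ = P(AB₃)²·P(XY₂)·P(E)² / P(M) = (13.3)²·(0.0551)·(0.0513)² / (0.923) = 0.0278
Qₚ = 0.0278 < Kₚ = 0.141, so the forward reaction proceeds.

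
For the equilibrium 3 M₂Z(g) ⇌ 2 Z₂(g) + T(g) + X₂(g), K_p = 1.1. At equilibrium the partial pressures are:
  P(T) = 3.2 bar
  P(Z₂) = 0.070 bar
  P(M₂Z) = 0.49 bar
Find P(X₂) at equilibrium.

P(X₂) = 8.3 bar

At equilibrium, K_p = P(Z₂)²·P(T)·P(X₂) / P(M₂Z)³ = 1.1.
(0.070)²·(3.2)·(P(X₂)) / (0.49)³ = 1.1
P(X₂) = 8.25 = 8.3 bar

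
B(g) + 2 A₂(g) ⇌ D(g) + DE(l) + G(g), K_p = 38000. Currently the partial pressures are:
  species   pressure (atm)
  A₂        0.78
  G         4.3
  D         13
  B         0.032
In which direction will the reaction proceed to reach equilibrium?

toward products

(DE is a pure liquid — omitted from Q_p.)
Q_p = P(D)·P(G) / (P(B)·P(A₂)²) = (13)·(4.3) / ((0.032)·(0.78)²) = 2900
Q_p = 2900 < K_p = 38000, so the forward reaction proceeds.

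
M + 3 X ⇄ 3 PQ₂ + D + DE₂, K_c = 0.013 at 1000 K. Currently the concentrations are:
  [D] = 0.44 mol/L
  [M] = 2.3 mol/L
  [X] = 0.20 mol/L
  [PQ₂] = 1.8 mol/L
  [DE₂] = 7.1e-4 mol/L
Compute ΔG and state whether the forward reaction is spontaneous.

Q_c = [PQ₂]³·[D]·[DE₂] / ([M]·[X]³) = (1.8)³·(0.44)·(7.1e-4) / ((2.3)·(0.20)³) = 0.0990
ΔG = RT ln(Q_c/K_c) = (8.314 J mol⁻¹ K⁻¹)(1000 K) × ln(0.0990/0.013)
   = (8.314 kJ/mol)(2.030) = 16.9 kJ/mol
ΔG > 0, so the forward reaction is non-spontaneous (proceeds in reverse).

ΔG = 16.9 kJ/mol; the forward reaction is non-spontaneous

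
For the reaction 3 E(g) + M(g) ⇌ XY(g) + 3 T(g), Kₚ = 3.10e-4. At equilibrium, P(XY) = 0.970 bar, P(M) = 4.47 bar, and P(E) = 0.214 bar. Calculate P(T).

P(T) = 0.0241 bar

At equilibrium, Kₚ = P(XY)·P(T)³ / (P(E)³·P(M)) = 3.10e-4.
(0.970)·(P(T))³ / ((0.214)³·(4.47)) = 3.10e-4
P(T)³ = 1.40e-5 ⇒ P(T) = 0.0241 bar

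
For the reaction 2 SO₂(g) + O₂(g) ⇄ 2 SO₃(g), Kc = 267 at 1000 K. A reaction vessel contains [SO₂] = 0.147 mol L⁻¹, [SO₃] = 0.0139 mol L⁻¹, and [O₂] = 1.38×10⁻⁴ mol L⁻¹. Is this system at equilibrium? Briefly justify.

no; Q < K, reaction proceeds forward

Qc = [SO₃]² / ([SO₂]²·[O₂]) = (0.0139)² / ((0.147)²·(1.38×10⁻⁴)) = 64.8
Qc = 64.8 < Kc = 267: net forward reaction.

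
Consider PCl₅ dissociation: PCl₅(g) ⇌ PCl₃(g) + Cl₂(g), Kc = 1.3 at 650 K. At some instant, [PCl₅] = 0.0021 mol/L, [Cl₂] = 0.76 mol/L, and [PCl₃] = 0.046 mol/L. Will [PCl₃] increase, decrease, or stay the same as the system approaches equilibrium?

Qc = [PCl₃]·[Cl₂] / [PCl₅] = (0.046)·(0.76) / (0.0021) = 17
Qc = 17 > Kc = 1.3: net reverse reaction.
PCl₃ is a product, so it decreases.

decrease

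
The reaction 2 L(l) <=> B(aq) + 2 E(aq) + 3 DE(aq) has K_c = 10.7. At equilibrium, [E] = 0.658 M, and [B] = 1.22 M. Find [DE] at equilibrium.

[DE] = 2.73 M

(L is a pure liquid — omitted from K_c.)
At equilibrium, K_c = [B]·[E]²·[DE]³ = 10.7.
(1.22)·(0.658)²·([DE])³ = 10.7
[DE]³ = 20.3 ⇒ [DE] = 2.73 M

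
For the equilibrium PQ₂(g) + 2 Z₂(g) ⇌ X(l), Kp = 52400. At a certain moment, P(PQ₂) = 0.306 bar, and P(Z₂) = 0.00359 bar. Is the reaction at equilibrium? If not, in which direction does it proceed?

(X is a pure liquid — omitted from Qp.)
Qp = 1 / (P(PQ₂)·P(Z₂)²) = 1 / ((0.306)·(0.00359)²) = 2.54×10⁵
Qp = 2.54×10⁵ > Kp = 52400, so the reverse reaction proceeds.

toward reactants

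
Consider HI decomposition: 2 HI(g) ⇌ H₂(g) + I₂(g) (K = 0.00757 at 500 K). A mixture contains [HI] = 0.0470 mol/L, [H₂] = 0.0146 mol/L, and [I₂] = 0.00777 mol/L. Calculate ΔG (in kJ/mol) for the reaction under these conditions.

ΔG = 7.96 kJ/mol

Q = [H₂]·[I₂] / [HI]² = (0.0146)·(0.00777) / (0.0470)² = 0.0514
ΔG = RT ln(Q/K) = (8.314 J mol⁻¹ K⁻¹)(500 K) × ln(0.0514/0.00757)
   = (4.157 kJ/mol)(1.915) = 7.96 kJ/mol
ΔG > 0, so the forward reaction is non-spontaneous (proceeds in reverse).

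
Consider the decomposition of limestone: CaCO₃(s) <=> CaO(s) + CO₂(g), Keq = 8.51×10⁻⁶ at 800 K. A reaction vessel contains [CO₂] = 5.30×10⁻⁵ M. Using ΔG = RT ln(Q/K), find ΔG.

(CaCO₃, CaO are pure solids — omitted from Q.)
Q = [CO₂] = 5.30×10⁻⁵
ΔG = RT ln(Q/Keq) = (8.314 J mol⁻¹ K⁻¹)(800 K) × ln(5.30×10⁻⁵/8.51×10⁻⁶)
   = (6.651 kJ/mol)(1.829) = 12.2 kJ/mol
ΔG > 0, so the forward reaction is non-spontaneous (proceeds in reverse).

ΔG = 12.2 kJ/mol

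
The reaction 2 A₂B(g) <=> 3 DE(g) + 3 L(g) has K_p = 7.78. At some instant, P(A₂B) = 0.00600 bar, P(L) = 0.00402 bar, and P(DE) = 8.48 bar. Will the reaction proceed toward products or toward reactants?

forward (toward products)

Q_p = P(DE)³·P(L)³ / P(A₂B)² = (8.48)³·(0.00402)³ / (0.00600)² = 1.10
Q_p = 1.10 < K_p = 7.78, so the forward reaction proceeds.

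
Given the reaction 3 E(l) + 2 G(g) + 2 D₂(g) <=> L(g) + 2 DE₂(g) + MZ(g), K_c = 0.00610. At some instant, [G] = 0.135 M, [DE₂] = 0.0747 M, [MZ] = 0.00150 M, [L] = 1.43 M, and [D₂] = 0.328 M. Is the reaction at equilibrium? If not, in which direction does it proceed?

at equilibrium

(E is a pure liquid — omitted from Q_c.)
Q_c = [L]·[DE₂]²·[MZ] / ([G]²·[D₂]²) = (1.43)·(0.0747)²·(0.00150) / ((0.135)²·(0.328)²) = 0.00610
Q_c = 0.00610 = K_c, so the system is already at equilibrium.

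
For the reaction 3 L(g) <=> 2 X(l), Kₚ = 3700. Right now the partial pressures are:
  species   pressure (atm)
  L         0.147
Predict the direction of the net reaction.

(X is a pure liquid — omitted from Qₚ.)
Qₚ = 1 / P(L)³ = 1 / (0.147)³ = 315
Qₚ = 315 < Kₚ = 3700, so the forward reaction proceeds.

forward (toward products)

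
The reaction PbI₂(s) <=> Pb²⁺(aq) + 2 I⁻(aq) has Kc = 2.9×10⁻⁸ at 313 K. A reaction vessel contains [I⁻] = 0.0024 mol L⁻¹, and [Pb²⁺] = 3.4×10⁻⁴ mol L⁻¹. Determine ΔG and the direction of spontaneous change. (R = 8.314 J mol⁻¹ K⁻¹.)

ΔG = -7.01 kJ/mol; the forward reaction is spontaneous

(PbI₂ is a pure solid — omitted from Qc.)
Qc = [Pb²⁺]·[I⁻]² = (3.4×10⁻⁴)·(0.0024)² = 1.96×10⁻⁹
ΔG = RT ln(Qc/Kc) = (8.314 J mol⁻¹ K⁻¹)(313 K) × ln(1.96×10⁻⁹/2.9×10⁻⁸)
   = (2.602 kJ/mol)(-2.694) = -7.01 kJ/mol
ΔG < 0, so the forward reaction is spontaneous (proceeds forward).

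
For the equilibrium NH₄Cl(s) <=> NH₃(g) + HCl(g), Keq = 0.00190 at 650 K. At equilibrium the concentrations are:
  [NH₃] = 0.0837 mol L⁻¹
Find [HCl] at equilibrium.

[HCl] = 0.0227 mol L⁻¹

(NH₄Cl is a pure solid — omitted from Keq.)
At equilibrium, Keq = [NH₃]·[HCl] = 0.00190.
(0.0837)·([HCl]) = 0.00190
[HCl] = 0.0227 mol L⁻¹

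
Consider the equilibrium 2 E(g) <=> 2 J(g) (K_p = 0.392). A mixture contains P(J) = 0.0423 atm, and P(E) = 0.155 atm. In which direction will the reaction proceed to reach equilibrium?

toward products

Q_p = P(J)² / P(E)² = (0.0423)² / (0.155)² = 0.0745
Q_p = 0.0745 < K_p = 0.392, so the forward reaction proceeds.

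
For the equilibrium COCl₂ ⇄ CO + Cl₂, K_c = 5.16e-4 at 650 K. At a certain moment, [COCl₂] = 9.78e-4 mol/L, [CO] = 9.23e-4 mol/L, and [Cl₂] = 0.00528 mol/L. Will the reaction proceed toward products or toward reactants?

Q_c = [CO]·[Cl₂] / [COCl₂] = (9.23e-4)·(0.00528) / (9.78e-4) = 0.00498
Q_c = 0.00498 > K_c = 5.16e-4, so the reverse reaction proceeds.

in the reverse direction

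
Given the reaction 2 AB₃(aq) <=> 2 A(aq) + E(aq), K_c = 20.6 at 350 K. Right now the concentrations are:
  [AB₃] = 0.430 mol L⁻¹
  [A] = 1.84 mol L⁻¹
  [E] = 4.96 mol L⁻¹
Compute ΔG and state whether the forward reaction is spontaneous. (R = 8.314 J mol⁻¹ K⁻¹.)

Q_c = [A]²·[E] / [AB₃]² = (1.84)²·(4.96) / (0.430)² = 90.8
ΔG = RT ln(Q_c/K_c) = (8.314 J mol⁻¹ K⁻¹)(350 K) × ln(90.8/20.6)
   = (2.910 kJ/mol)(1.483) = 4.32 kJ/mol
ΔG > 0, so the forward reaction is non-spontaneous (proceeds in reverse).

ΔG = 4.32 kJ/mol; the forward reaction is non-spontaneous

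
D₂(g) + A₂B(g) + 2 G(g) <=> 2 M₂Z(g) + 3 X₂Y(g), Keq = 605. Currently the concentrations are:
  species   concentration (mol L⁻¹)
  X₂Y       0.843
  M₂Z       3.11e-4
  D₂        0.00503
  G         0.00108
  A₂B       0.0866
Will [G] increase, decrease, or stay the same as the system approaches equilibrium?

decrease

Q = [M₂Z]²·[X₂Y]³ / ([D₂]·[A₂B]·[G]²) = (3.11e-4)²·(0.843)³ / ((0.00503)·(0.0866)·(0.00108)²) = 114
Q = 114 < Keq = 605: net forward reaction.
G is a reactant, so it decreases.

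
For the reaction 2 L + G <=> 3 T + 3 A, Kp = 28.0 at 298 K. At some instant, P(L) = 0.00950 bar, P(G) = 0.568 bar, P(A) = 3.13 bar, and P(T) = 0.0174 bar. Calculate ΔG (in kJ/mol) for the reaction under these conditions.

Qp = P(T)³·P(A)³ / (P(L)²·P(G)) = (0.0174)³·(3.13)³ / ((0.00950)²·(0.568)) = 3.15
ΔG = RT ln(Qp/Kp) = (8.314 J mol⁻¹ K⁻¹)(298 K) × ln(3.15/28.0)
   = (2.478 kJ/mol)(-2.185) = -5.41 kJ/mol
ΔG < 0, so the forward reaction is spontaneous (proceeds forward).

ΔG = -5.41 kJ/mol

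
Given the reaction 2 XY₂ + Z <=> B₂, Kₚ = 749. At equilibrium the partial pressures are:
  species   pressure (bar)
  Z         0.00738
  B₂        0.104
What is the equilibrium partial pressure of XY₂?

P(XY₂) = 0.137 bar

At equilibrium, Kₚ = P(B₂) / (P(XY₂)²·P(Z)) = 749.
(0.104) / ((P(XY₂))²·(0.00738)) = 749
P(XY₂)² = 0.0188 ⇒ P(XY₂) = 0.137 bar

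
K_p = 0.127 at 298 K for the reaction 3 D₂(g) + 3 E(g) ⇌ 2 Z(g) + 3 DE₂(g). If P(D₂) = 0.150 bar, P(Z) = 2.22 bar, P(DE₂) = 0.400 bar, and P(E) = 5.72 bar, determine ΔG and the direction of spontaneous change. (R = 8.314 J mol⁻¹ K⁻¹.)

ΔG = 3.39 kJ/mol; the forward reaction is non-spontaneous

Q_p = P(Z)²·P(DE₂)³ / (P(D₂)³·P(E)³) = (2.22)²·(0.400)³ / ((0.150)³·(5.72)³) = 0.499
ΔG = RT ln(Q_p/K_p) = (8.314 J mol⁻¹ K⁻¹)(298 K) × ln(0.499/0.127)
   = (2.478 kJ/mol)(1.368) = 3.39 kJ/mol
ΔG > 0, so the forward reaction is non-spontaneous (proceeds in reverse).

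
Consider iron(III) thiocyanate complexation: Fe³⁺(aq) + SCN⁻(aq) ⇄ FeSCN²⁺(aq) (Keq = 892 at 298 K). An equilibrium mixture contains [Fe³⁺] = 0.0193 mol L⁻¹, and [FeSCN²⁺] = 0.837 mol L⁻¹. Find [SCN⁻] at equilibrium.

At equilibrium, Keq = [FeSCN²⁺] / ([Fe³⁺]·[SCN⁻]) = 892.
(0.837) / ((0.0193)·([SCN⁻])) = 892
[SCN⁻] = 0.0486 mol L⁻¹

[SCN⁻] = 0.0486 mol L⁻¹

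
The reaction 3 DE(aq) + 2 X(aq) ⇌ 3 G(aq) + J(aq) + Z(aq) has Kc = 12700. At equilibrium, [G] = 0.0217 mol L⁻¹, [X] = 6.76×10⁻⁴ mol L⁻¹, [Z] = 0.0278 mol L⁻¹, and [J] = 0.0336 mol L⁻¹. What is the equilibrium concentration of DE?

[DE] = 0.0118 mol L⁻¹

At equilibrium, Kc = [G]³·[J]·[Z] / ([DE]³·[X]²) = 12700.
(0.0217)³·(0.0336)·(0.0278) / (([DE])³·(6.76×10⁻⁴)²) = 12700
[DE]³ = 1.64×10⁻⁶ ⇒ [DE] = 0.0118 mol L⁻¹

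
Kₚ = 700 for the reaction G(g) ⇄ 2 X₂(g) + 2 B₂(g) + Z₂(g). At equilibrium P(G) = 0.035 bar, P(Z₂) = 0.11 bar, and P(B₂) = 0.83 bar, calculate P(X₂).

P(X₂) = 18 bar

At equilibrium, Kₚ = P(X₂)²·P(B₂)²·P(Z₂) / P(G) = 700.
(P(X₂))²·(0.83)²·(0.11) / (0.035) = 700
P(X₂)² = 323 ⇒ P(X₂) = 18 bar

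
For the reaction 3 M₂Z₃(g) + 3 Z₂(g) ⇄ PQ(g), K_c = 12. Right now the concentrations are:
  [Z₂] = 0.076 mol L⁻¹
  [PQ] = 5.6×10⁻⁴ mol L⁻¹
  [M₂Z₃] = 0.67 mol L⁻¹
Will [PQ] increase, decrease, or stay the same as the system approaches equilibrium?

Q_c = [PQ] / ([M₂Z₃]³·[Z₂]³) = (5.6×10⁻⁴) / ((0.67)³·(0.076)³) = 4.2
Q_c = 4.2 < K_c = 12: net forward reaction.
PQ is a product, so it increases.

increase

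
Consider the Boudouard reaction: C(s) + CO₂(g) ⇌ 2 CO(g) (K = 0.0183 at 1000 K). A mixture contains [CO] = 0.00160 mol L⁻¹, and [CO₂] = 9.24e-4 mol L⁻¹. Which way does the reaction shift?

toward products

(C is a pure solid — omitted from Q.)
Q = [CO]² / [CO₂] = (0.00160)² / (9.24e-4) = 0.00277
Q = 0.00277 < K = 0.0183, so the forward reaction proceeds.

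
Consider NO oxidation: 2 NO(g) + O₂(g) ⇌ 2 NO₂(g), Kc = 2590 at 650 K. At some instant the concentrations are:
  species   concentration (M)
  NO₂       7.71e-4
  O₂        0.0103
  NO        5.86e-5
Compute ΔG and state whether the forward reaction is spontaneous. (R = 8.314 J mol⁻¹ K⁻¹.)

ΔG = 10.1 kJ/mol; the forward reaction is non-spontaneous

Qc = [NO₂]² / ([NO]²·[O₂]) = (7.71e-4)² / ((5.86e-5)²·(0.0103)) = 16800
ΔG = RT ln(Qc/Kc) = (8.314 J mol⁻¹ K⁻¹)(650 K) × ln(16800/2590)
   = (5.404 kJ/mol)(1.870) = 10.1 kJ/mol
ΔG > 0, so the forward reaction is non-spontaneous (proceeds in reverse).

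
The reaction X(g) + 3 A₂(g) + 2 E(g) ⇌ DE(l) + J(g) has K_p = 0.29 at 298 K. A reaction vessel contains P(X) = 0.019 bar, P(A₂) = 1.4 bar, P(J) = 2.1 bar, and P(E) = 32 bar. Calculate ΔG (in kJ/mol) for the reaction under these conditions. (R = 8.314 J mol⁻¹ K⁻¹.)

(DE is a pure liquid — omitted from Q_p.)
Q_p = P(J) / (P(X)·P(A₂)³·P(E)²) = (2.1) / ((0.019)·(1.4)³·(32)²) = 0.0393
ΔG = RT ln(Q_p/K_p) = (8.314 J mol⁻¹ K⁻¹)(298 K) × ln(0.0393/0.29)
   = (2.478 kJ/mol)(-1.999) = -4.95 kJ/mol
ΔG < 0, so the forward reaction is spontaneous (proceeds forward).

ΔG = -4.95 kJ/mol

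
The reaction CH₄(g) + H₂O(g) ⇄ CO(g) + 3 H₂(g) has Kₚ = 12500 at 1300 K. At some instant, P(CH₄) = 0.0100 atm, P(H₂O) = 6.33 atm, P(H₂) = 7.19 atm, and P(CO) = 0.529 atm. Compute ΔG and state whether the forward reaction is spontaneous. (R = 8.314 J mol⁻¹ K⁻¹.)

Qₚ = P(CO)·P(H₂)³ / (P(CH₄)·P(H₂O)) = (0.529)·(7.19)³ / ((0.0100)·(6.33)) = 3110
ΔG = RT ln(Qₚ/Kₚ) = (8.314 J mol⁻¹ K⁻¹)(1300 K) × ln(3110/12500)
   = (10.81 kJ/mol)(-1.391) = -15.0 kJ/mol
ΔG < 0, so the forward reaction is spontaneous (proceeds forward).

ΔG = -15.0 kJ/mol; the forward reaction is spontaneous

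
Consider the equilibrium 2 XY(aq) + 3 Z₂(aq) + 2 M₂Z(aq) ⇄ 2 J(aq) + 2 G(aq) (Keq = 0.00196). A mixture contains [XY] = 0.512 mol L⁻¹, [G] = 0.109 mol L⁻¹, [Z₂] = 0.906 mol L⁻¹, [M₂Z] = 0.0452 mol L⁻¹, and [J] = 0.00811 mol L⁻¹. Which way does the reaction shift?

Q = [J]²·[G]² / ([XY]²·[Z₂]³·[M₂Z]²) = (0.00811)²·(0.109)² / ((0.512)²·(0.906)³·(0.0452)²) = 0.00196
Q = 0.00196 = Keq, so the system is already at equilibrium.

neither direction; the system is at equilibrium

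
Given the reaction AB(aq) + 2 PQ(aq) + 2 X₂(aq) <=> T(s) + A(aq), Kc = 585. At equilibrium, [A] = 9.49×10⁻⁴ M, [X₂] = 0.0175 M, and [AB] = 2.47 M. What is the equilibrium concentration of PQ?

[PQ] = 0.0463 M

(T is a pure solid — omitted from Kc.)
At equilibrium, Kc = [A] / ([AB]·[PQ]²·[X₂]²) = 585.
(9.49×10⁻⁴) / ((2.47)·([PQ])²·(0.0175)²) = 585
[PQ]² = 0.00214 ⇒ [PQ] = 0.0463 M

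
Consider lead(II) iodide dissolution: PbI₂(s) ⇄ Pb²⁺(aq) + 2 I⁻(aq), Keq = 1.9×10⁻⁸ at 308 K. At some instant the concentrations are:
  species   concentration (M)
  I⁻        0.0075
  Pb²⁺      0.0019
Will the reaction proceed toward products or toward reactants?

toward reactants

(PbI₂ is a pure solid — omitted from Q.)
Q = [Pb²⁺]·[I⁻]² = (0.0019)·(0.0075)² = 1.1×10⁻⁷
Q = 1.1×10⁻⁷ > Keq = 1.9×10⁻⁸, so the reverse reaction proceeds.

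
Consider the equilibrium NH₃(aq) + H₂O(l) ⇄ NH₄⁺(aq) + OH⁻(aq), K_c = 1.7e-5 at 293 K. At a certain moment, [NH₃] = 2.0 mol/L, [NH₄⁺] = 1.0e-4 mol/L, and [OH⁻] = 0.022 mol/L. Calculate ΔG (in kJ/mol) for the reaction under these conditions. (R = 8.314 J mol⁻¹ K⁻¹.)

ΔG = -6.67 kJ/mol

(H₂O is a pure liquid — omitted from Q_c.)
Q_c = [NH₄⁺]·[OH⁻] / [NH₃] = (1.0e-4)·(0.022) / (2.0) = 1.10e-6
ΔG = RT ln(Q_c/K_c) = (8.314 J mol⁻¹ K⁻¹)(293 K) × ln(1.10e-6/1.7e-5)
   = (2.436 kJ/mol)(-2.738) = -6.67 kJ/mol
ΔG < 0, so the forward reaction is spontaneous (proceeds forward).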